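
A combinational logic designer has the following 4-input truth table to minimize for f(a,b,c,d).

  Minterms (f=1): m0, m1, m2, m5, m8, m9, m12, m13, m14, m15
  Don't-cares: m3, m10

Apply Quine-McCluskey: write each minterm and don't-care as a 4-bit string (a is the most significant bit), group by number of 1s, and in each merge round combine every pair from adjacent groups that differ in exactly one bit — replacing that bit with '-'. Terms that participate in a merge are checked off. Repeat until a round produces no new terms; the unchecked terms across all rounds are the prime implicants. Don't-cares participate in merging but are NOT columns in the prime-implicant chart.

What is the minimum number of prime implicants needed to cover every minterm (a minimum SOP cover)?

3

Round 0: 0000✓ 0001✓ 0010✓ 0011✓ 0101✓ 1000✓ 1001✓ 1010✓ 1100✓ 1101✓ 1110✓ 1111✓
Round 1: -000✓ -001✓ -010✓ -101✓ 0-01✓ 00-0✓ 00-1✓ 000-✓ 001-✓ 1-00✓ 1-01✓ 1-10✓ 10-0✓ 100-✓ 11-0✓ 11-1✓ 110-✓ 111-✓
Round 2: --01 -0-0 -00- 00-- 1--0 1-0- 11--
PIs = {--01, -0-0, -00-, 00--, 1--0, 1-0-, 11--}
Coverage chart:
  m0: -0-0,-00-,00--
  m1: --01,-00-,00--
  m2: -0-0,00--
  m5: --01 ←essential
  m8: -0-0,-00-,1--0,1-0-
  m9: --01,-00-,1-0-
  m12: 1--0,1-0-,11--
  m13: --01,1-0-,11--
  m14: 1--0,11--
  m15: 11-- ←essential
Essential: --01, 11--
Petrick residual → -0-0
Min cover (3 terms): c'd + b'd' + ab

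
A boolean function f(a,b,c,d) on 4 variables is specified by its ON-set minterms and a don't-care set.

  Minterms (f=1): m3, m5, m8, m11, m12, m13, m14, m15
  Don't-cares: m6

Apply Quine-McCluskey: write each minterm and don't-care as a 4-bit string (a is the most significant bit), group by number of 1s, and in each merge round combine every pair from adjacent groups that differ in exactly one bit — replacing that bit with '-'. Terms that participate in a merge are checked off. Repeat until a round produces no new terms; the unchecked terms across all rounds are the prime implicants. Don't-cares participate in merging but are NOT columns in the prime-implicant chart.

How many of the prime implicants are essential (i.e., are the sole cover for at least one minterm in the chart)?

3

Round 0: 0011✓ 0101✓ 0110✓ 1000✓ 1011✓ 1100✓ 1101✓ 1110✓ 1111✓
Round 1: -011 -101 -110 1-00 1-11 11-0✓ 11-1✓ 110-✓ 111-✓
Round 2: 11--
PIs = {-011, -101, -110, 1-00, 1-11, 11--}
Coverage chart:
  m3: -011 ←essential
  m5: -101 ←essential
  m8: 1-00 ←essential
  m11: -011,1-11
  m12: 1-00,11--
  m13: -101,11--
  m14: -110,11--
  m15: 1-11,11--
Essential: -011, -101, 1-00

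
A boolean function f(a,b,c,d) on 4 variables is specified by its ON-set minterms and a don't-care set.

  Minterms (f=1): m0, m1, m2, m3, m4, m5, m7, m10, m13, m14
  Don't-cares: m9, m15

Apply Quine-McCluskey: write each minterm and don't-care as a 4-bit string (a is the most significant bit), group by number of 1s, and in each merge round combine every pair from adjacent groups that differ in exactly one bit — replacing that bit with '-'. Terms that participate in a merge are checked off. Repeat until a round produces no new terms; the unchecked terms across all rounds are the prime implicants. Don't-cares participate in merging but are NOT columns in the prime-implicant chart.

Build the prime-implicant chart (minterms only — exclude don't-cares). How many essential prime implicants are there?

1

size-2^0 implicants → 0000(✓)  0001(✓)  0010(✓)  0011(✓)  0100(✓)  0101(✓)  0111(✓)  1001(✓)  1010(✓)  1101(✓)  1110(✓)  1111(✓)
size-2^1 implicants → -001(✓)  -010  -101(✓)  -111(✓)  0-00(✓)  0-01(✓)  0-11(✓)  00-0(✓)  00-1(✓)  000-(✓)  001-(✓)  01-1(✓)  010-(✓)  1-01(✓)  1-10  11-1(✓)  111-
size-2^2 implicants → --01  -1-1  0--1  0-0-  00--
Unchecked terms (primes): --01, -010, -1-1, 0--1, 0-0-, 00--, 1-10, 111-
Minterm coverage:
  m0 ⊆ 0-0-,00--
  m1 ⊆ --01,0--1,0-0-,00--
  m2 ⊆ -010,00--
  m3 ⊆ 0--1,00--
  m4 ⊆ 0-0- [E]
  m5 ⊆ --01,-1-1,0--1,0-0-
  m7 ⊆ -1-1,0--1
  m10 ⊆ -010,1-10
  m13 ⊆ --01,-1-1
  m14 ⊆ 1-10,111-
E = {0-0-}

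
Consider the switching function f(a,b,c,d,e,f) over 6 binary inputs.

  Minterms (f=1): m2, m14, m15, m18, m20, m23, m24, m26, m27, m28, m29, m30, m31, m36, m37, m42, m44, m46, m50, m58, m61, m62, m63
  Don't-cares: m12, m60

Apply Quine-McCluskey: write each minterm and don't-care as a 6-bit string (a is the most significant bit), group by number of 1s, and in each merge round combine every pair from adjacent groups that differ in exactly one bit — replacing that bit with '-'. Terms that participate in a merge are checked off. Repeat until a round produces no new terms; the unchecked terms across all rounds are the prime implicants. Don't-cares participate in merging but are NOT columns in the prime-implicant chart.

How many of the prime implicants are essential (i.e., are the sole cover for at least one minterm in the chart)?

10

size-2^0 implicants → 000010(✓)  001100(✓)  001110(✓)  001111(✓)  010010(✓)  010100(✓)  010111(✓)  011000(✓)  011010(✓)  011011(✓)  011100(✓)  011101(✓)  011110(✓)  011111(✓)  100100(✓)  100101(✓)  101010(✓)  101100(✓)  101110(✓)  110010(✓)  111010(✓)  111100(✓)  111101(✓)  111110(✓)  111111(✓)
size-2^1 implicants → -01100(✓)  -01110(✓)  -10010(✓)  -11010(✓)  -11100(✓)  -11101(✓)  -11110(✓)  -11111(✓)  0-0010  0-1100(✓)  0-1110(✓)  0-1111(✓)  0011-0(✓)  00111-(✓)  01-010(✓)  01-100  01-111  011-00(✓)  011-10(✓)  011-11(✓)  0110-0(✓)  01101-(✓)  0111-0(✓)  0111-1(✓)  01110-(✓)  01111-(✓)  1-1010(✓)  1-1100(✓)  1-1110(✓)  10-100  10010-  101-10(✓)  1011-0(✓)  11-010(✓)  111-10(✓)  1111-0(✓)  1111-1(✓)  11110-(✓)  11111-(✓)
size-2^2 implicants → --1100(✓)  --1110(✓)  -011-0(✓)  -1-010  -11-10  -111-0(✓)  -111-1(✓)  -1110-(✓)  -1111-(✓)  0-11-0(✓)  0-111-  011--0  011-1-  0111--(✓)  1-1-10  1-11-0(✓)  1111--(✓)
size-2^3 implicants → --11-0  -111--
Unchecked terms (primes): --11-0, -1-010, -11-10, -111--, 0-0010, 0-111-, 01-100, 01-111, 011--0, 011-1-, 1-1-10, 10-100, 10010-
Minterm coverage:
  m2 ⊆ 0-0010 [E]
  m14 ⊆ --11-0,0-111-
  m15 ⊆ 0-111- [E]
  m18 ⊆ -1-010,0-0010
  m20 ⊆ 01-100 [E]
  m23 ⊆ 01-111 [E]
  m24 ⊆ 011--0 [E]
  m26 ⊆ -1-010,-11-10,011--0,011-1-
  m27 ⊆ 011-1- [E]
  m28 ⊆ --11-0,-111--,01-100,011--0
  m29 ⊆ -111-- [E]
  m30 ⊆ --11-0,-11-10,-111--,0-111-,011--0,011-1-
  m31 ⊆ -111--,0-111-,01-111,011-1-
  m36 ⊆ 10-100,10010-
  m37 ⊆ 10010- [E]
  m42 ⊆ 1-1-10 [E]
  m44 ⊆ --11-0,10-100
  m46 ⊆ --11-0,1-1-10
  m50 ⊆ -1-010 [E]
  m58 ⊆ -1-010,-11-10,1-1-10
  m61 ⊆ -111-- [E]
  m62 ⊆ --11-0,-11-10,-111--,1-1-10
  m63 ⊆ -111-- [E]
E = {-1-010, -111--, 0-0010, 0-111-, 01-100, 01-111, 011--0, 011-1-, 1-1-10, 10010-}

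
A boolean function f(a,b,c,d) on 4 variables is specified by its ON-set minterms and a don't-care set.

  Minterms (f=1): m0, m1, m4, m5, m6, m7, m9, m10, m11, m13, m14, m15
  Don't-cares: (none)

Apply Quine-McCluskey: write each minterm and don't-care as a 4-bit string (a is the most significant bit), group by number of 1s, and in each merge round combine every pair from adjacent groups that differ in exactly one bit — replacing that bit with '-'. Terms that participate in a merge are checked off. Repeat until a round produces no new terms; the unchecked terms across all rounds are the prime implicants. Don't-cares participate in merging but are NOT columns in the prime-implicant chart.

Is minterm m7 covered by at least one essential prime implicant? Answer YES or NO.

NO

[col 0] 0000*, 0001*, 0100*, 0101*, 0110*, 0111*, 1001*, 1010*, 1011*, 1101*, 1110*, 1111*
[col 1] -001*, -101*, -110*, -111*, 0-00*, 0-01*, 000-*, 01-0*, 01-1*, 010-*, 011-*, 1-01*, 1-10*, 1-11*, 10-1*, 101-*, 11-1*, 111-*
[col 2] --01, -1-1, -11-, 0-0-, 01--, 1--1, 1-1-
Prime implicants: --01, -1-1, -11-, 0-0-, 01--, 1--1, 1-1-
PI chart (minterm → PIs covering it):
  0 | 0-0-  (sole → essential)
  1 | --01,0-0-
  4 | 0-0-,01--
  5 | --01,-1-1,0-0-,01--
  6 | -11-,01--
  7 | -1-1,-11-,01--
  9 | --01,1--1
  10 | 1-1-  (sole → essential)
  11 | 1--1,1-1-
  13 | --01,-1-1,1--1
  14 | -11-,1-1-
  15 | -1-1,-11-,1--1,1-1-
Essential prime implicants: 0-0-, 1-1-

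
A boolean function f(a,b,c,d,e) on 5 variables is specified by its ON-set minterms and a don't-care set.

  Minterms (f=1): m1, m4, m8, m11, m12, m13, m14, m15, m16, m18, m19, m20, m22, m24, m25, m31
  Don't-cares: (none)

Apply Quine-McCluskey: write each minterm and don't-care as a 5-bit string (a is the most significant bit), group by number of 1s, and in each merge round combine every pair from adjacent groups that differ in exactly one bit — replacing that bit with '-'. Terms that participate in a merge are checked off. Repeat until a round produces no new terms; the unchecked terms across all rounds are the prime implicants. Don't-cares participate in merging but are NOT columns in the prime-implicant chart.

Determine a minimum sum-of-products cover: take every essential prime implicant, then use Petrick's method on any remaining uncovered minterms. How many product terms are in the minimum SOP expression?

9

Round 0: 00001 00100✓ 01000✓ 01011✓ 01100✓ 01101✓ 01110✓ 01111✓ 10000✓ 10010✓ 10011✓ 10100✓ 10110✓ 11000✓ 11001✓ 11111✓
Round 1: -0100 -1000 -1111 0-100 01-00 01-11 011-0✓ 011-1✓ 0110-✓ 0111-✓ 1-000 10-00✓ 10-10✓ 100-0✓ 1001- 101-0✓ 1100-
Round 2: 011-- 10--0
PIs = {-0100, -1000, -1111, 0-100, 00001, 01-00, 01-11, 011--, 1-000, 10--0, 1001-, 1100-}
Coverage chart:
  m1: 00001 ←essential
  m4: -0100,0-100
  m8: -1000,01-00
  m11: 01-11 ←essential
  m12: 0-100,01-00,011--
  m13: 011-- ←essential
  m14: 011-- ←essential
  m15: -1111,01-11,011--
  m16: 1-000,10--0
  m18: 10--0,1001-
  m19: 1001- ←essential
  m20: -0100,10--0
  m22: 10--0 ←essential
  m24: -1000,1-000,1100-
  m25: 1100- ←essential
  m31: -1111 ←essential
Essential: -1111, 00001, 01-11, 011--, 10--0, 1001-, 1100-
Petrick residual → -0100, -1000
Min cover (9 terms): b'cd'e' + bc'd'e' + bcde + a'b'c'd'e + a'bde + a'bc + ab'e' + ab'c'd + abc'd'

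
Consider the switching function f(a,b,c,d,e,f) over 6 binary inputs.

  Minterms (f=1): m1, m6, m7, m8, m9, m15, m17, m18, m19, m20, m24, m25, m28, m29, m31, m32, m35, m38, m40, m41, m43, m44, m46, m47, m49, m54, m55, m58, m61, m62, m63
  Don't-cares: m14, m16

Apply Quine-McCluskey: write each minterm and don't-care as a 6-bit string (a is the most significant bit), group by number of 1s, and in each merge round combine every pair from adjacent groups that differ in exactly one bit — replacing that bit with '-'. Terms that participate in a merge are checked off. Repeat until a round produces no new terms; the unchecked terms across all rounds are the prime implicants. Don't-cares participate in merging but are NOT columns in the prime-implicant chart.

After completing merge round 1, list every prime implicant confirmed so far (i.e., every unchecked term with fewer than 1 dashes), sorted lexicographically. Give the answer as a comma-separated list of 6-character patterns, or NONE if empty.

size-2^0 implicants → 000001(✓)  000110(✓)  000111(✓)  001000(✓)  001001(✓)  001110(✓)  001111(✓)  010000(✓)  010001(✓)  010010(✓)  010011(✓)  010100(✓)  011000(✓)  011001(✓)  011100(✓)  011101(✓)  011111(✓)  100000(✓)  100011(✓)  100110(✓)  101000(✓)  101001(✓)  101011(✓)  101100(✓)  101110(✓)  101111(✓)  110001(✓)  110110(✓)  110111(✓)  111010(✓)  111101(✓)  111110(✓)  111111(✓)
size-2^1 implicants → -00110(✓)  -01000(✓)  -01001(✓)  -01110(✓)  -01111(✓)  -10001  -11101(✓)  -11111(✓)  0-0001(✓)  0-1000(✓)  0-1001(✓)  0-1111(✓)  00-001(✓)  00-110(✓)  00-111(✓)  00011-(✓)  00100-(✓)  00111-(✓)  01-000(✓)  01-001(✓)  01-100(✓)  010-00(✓)  0100-0(✓)  0100-1(✓)  01000-(✓)  01001-(✓)  011-00(✓)  011-01(✓)  01100-(✓)  0111-1(✓)  01110-(✓)  1-0110(✓)  1-1110(✓)  1-1111(✓)  10-000  10-011  10-110(✓)  101-00  101-11  1010-1  10100-(✓)  1011-0  10111-(✓)  11-110(✓)  11-111(✓)  11011-(✓)  111-10  1111-1(✓)  11111-(✓)
size-2^2 implicants → --1111  -0-110  -0100-  -0111-  -111-1  0--001  0-100-  00-11-  01--00  01-00-  0100--  011-0-  1--110  1-111-  11-11-
Unchecked terms (primes): --1111, -0-110, -0100-, -0111-, -10001, -111-1, 0--001, 0-100-, 00-11-, 01--00, 01-00-, 0100--, 011-0-, 1--110, 1-111-, 10-000, 10-011, 101-00, 101-11, 1010-1, 1011-0, 11-11-, 111-10

NONE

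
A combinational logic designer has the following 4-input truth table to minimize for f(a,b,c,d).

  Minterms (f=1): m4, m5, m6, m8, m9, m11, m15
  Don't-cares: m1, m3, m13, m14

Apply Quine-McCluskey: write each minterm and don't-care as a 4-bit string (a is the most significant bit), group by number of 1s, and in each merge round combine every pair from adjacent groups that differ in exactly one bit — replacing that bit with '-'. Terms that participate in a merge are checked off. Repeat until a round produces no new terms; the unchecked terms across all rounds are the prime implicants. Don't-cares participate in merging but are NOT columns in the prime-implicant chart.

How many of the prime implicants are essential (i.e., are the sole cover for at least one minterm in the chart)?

[col 0] 0001*, 0011*, 0100*, 0101*, 0110*, 1000*, 1001*, 1011*, 1101*, 1110*, 1111*
[col 1] -001*, -011*, -101*, -110, 0-01*, 00-1*, 01-0, 010-, 1-01*, 1-11*, 10-1*, 100-, 11-1*, 111-
[col 2] --01, -0-1, 1--1
Prime implicants: --01, -0-1, -110, 01-0, 010-, 1--1, 100-, 111-
PI chart (minterm → PIs covering it):
  4 | 01-0,010-
  5 | --01,010-
  6 | -110,01-0
  8 | 100-  (sole → essential)
  9 | --01,-0-1,1--1,100-
  11 | -0-1,1--1
  15 | 1--1,111-
Essential prime implicants: 100-

1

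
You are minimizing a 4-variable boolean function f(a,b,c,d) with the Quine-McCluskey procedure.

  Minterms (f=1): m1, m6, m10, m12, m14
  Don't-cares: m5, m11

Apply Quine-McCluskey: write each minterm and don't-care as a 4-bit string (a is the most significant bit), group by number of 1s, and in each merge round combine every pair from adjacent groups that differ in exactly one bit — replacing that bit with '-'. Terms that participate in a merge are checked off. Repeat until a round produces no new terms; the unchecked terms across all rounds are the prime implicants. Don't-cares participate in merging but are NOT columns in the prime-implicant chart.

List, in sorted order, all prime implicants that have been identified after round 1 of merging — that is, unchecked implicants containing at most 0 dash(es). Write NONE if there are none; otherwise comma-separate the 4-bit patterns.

NONE

Round 0: 0001✓ 0101✓ 0110✓ 1010✓ 1011✓ 1100✓ 1110✓
Round 1: -110 0-01 1-10 101- 11-0
PIs = {-110, 0-01, 1-10, 101-, 11-0}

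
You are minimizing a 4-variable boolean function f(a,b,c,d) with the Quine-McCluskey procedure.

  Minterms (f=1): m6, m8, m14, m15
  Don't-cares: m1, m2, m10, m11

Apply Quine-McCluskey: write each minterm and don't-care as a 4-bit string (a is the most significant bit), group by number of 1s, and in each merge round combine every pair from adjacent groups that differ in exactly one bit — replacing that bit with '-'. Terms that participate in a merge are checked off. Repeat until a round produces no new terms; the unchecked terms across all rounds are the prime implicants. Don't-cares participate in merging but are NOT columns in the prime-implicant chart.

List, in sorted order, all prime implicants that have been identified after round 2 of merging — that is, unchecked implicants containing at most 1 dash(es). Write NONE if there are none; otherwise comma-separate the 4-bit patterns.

[col 0] 0001, 0010*, 0110*, 1000*, 1010*, 1011*, 1110*, 1111*
[col 1] -010*, -110*, 0-10*, 1-10*, 1-11*, 10-0, 101-*, 111-*
[col 2] --10, 1-1-
Prime implicants: --10, 0001, 1-1-, 10-0

0001, 10-0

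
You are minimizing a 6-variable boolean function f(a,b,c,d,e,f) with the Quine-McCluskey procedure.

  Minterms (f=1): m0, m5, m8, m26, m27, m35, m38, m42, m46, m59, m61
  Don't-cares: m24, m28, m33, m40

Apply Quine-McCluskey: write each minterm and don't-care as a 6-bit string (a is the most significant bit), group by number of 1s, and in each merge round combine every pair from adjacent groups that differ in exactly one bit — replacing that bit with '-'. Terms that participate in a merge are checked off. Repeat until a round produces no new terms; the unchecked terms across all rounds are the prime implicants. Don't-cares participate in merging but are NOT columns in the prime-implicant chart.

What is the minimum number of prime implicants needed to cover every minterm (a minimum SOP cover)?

8

[col 0] 000000*, 000101, 001000*, 011000*, 011010*, 011011*, 011100*, 100001*, 100011*, 100110*, 101000*, 101010*, 101110*, 111011*, 111101
[col 1] -01000, -11011, 0-1000, 00-000, 011-00, 0110-0, 01101-, 10-110, 1000-1, 101-10, 1010-0
Prime implicants: -01000, -11011, 0-1000, 00-000, 000101, 011-00, 0110-0, 01101-, 10-110, 1000-1, 101-10, 1010-0, 111101
PI chart (minterm → PIs covering it):
  0 | 00-000  (sole → essential)
  5 | 000101  (sole → essential)
  8 | -01000,0-1000,00-000
  26 | 0110-0,01101-
  27 | -11011,01101-
  35 | 1000-1  (sole → essential)
  38 | 10-110  (sole → essential)
  42 | 101-10,1010-0
  46 | 10-110,101-10
  59 | -11011  (sole → essential)
  61 | 111101  (sole → essential)
Essential prime implicants: -11011, 00-000, 000101, 10-110, 1000-1, 111101
Petrick residual → 0110-0, 101-10
Minimum SOP uses 8 PIs: bcd'ef + a'b'd'e'f' + a'b'c'de'f + a'bcd'f' + ab'def' + ab'c'd'f + ab'cef' + abcde'f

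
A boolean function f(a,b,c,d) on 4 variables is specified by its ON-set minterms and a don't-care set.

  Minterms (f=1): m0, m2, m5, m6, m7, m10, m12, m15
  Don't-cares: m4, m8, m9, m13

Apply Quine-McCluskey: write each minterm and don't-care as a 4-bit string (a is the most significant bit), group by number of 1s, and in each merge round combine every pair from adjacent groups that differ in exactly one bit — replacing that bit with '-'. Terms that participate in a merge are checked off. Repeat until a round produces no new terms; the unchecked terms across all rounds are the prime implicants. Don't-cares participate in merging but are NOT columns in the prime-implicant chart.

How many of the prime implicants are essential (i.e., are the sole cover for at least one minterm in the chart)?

2

size-2^0 implicants → 0000(✓)  0010(✓)  0100(✓)  0101(✓)  0110(✓)  0111(✓)  1000(✓)  1001(✓)  1010(✓)  1100(✓)  1101(✓)  1111(✓)
size-2^1 implicants → -000(✓)  -010(✓)  -100(✓)  -101(✓)  -111(✓)  0-00(✓)  0-10(✓)  00-0(✓)  01-0(✓)  01-1(✓)  010-(✓)  011-(✓)  1-00(✓)  1-01(✓)  10-0(✓)  100-(✓)  11-1(✓)  110-(✓)
size-2^2 implicants → --00  -0-0  -1-1  -10-  0--0  01--  1-0-
Unchecked terms (primes): --00, -0-0, -1-1, -10-, 0--0, 01--, 1-0-
Minterm coverage:
  m0 ⊆ --00,-0-0,0--0
  m2 ⊆ -0-0,0--0
  m5 ⊆ -1-1,-10-,01--
  m6 ⊆ 0--0,01--
  m7 ⊆ -1-1,01--
  m10 ⊆ -0-0 [E]
  m12 ⊆ --00,-10-,1-0-
  m15 ⊆ -1-1 [E]
E = {-0-0, -1-1}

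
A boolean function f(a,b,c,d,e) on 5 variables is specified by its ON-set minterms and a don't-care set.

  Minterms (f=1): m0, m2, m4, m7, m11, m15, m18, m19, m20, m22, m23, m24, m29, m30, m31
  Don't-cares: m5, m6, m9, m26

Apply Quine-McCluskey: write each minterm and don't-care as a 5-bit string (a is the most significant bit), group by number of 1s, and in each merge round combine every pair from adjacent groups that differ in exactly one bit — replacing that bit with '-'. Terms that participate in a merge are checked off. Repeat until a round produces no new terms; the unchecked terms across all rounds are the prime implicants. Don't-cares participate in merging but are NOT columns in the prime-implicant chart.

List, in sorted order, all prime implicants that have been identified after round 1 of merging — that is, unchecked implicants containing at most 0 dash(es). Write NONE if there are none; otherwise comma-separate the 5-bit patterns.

Round 0: 00000✓ 00010✓ 00100✓ 00101✓ 00110✓ 00111✓ 01001✓ 01011✓ 01111✓ 10010✓ 10011✓ 10100✓ 10110✓ 10111✓ 11000✓ 11010✓ 11101✓ 11110✓ 11111✓
Round 1: -0010✓ -0100✓ -0110✓ -0111✓ -1111✓ 0-111✓ 00-00✓ 00-10✓ 000-0✓ 001-0✓ 001-1✓ 0010-✓ 0011-✓ 01-11 010-1 1-010✓ 1-110✓ 1-111✓ 10-10✓ 10-11✓ 1001-✓ 101-0✓ 1011-✓ 11-10✓ 110-0 111-1 1111-✓
Round 2: --111 -0-10 -01-0 -011- 00--0 001-- 1--10 1-11- 10-1-
PIs = {--111, -0-10, -01-0, -011-, 00--0, 001--, 01-11, 010-1, 1--10, 1-11-, 10-1-, 110-0, 111-1}

NONE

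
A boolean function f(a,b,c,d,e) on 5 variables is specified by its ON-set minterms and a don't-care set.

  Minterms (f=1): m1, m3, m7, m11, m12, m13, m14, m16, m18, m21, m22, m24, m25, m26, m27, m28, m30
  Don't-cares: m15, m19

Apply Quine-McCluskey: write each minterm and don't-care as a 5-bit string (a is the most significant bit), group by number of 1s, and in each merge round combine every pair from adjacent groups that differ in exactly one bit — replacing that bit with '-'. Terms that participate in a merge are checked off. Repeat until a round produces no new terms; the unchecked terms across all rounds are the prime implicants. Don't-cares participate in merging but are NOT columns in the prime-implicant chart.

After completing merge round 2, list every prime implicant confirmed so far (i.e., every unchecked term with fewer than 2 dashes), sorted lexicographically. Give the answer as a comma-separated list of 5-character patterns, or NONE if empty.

size-2^0 implicants → 00001(✓)  00011(✓)  00111(✓)  01011(✓)  01100(✓)  01101(✓)  01110(✓)  01111(✓)  10000(✓)  10010(✓)  10011(✓)  10101  10110(✓)  11000(✓)  11001(✓)  11010(✓)  11011(✓)  11100(✓)  11110(✓)
size-2^1 implicants → -0011(✓)  -1011(✓)  -1100(✓)  -1110(✓)  0-011(✓)  0-111(✓)  00-11(✓)  000-1  01-11(✓)  011-0(✓)  011-1(✓)  0110-(✓)  0111-(✓)  1-000(✓)  1-010(✓)  1-011(✓)  1-110(✓)  10-10(✓)  100-0(✓)  1001-(✓)  11-00(✓)  11-10(✓)  110-0(✓)  110-1(✓)  1100-(✓)  1101-(✓)  111-0(✓)
size-2^2 implicants → --011  -11-0  0--11  011--  1--10  1-0-0  1-01-  11--0  110--
Unchecked terms (primes): --011, -11-0, 0--11, 000-1, 011--, 1--10, 1-0-0, 1-01-, 10101, 11--0, 110--

000-1, 10101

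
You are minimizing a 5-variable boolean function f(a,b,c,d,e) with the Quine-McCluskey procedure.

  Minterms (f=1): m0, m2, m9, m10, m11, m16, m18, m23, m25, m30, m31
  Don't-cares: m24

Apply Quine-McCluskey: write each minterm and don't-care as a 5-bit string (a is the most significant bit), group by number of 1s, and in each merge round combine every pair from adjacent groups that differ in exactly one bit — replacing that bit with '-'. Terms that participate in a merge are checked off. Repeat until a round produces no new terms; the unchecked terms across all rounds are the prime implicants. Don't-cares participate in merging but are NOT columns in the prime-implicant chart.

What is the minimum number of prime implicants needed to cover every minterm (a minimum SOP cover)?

Round 0: 00000✓ 00010✓ 01001✓ 01010✓ 01011✓ 10000✓ 10010✓ 10111✓ 11000✓ 11001✓ 11110✓ 11111✓
Round 1: -0000✓ -0010✓ -1001 0-010 000-0✓ 010-1 0101- 1-000 1-111 100-0✓ 1100- 1111-
Round 2: -00-0
PIs = {-00-0, -1001, 0-010, 010-1, 0101-, 1-000, 1-111, 1100-, 1111-}
Coverage chart:
  m0: -00-0 ←essential
  m2: -00-0,0-010
  m9: -1001,010-1
  m10: 0-010,0101-
  m11: 010-1,0101-
  m16: -00-0,1-000
  m18: -00-0 ←essential
  m23: 1-111 ←essential
  m25: -1001,1100-
  m30: 1111- ←essential
  m31: 1-111,1111-
Essential: -00-0, 1-111, 1111-
Petrick residual → -1001, 0101-
Min cover (5 terms): b'c'e' + bc'd'e + a'bc'd + acde + abcd

5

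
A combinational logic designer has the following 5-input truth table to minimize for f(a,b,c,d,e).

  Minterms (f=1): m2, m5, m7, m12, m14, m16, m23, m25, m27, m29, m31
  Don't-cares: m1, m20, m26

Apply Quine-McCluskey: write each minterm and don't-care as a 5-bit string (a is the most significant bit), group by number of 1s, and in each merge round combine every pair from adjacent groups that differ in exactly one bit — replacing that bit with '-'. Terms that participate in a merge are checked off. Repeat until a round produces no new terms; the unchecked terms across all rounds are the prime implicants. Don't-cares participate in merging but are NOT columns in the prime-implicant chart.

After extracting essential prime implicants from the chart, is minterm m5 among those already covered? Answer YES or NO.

NO

size-2^0 implicants → 00001(✓)  00010  00101(✓)  00111(✓)  01100(✓)  01110(✓)  10000(✓)  10100(✓)  10111(✓)  11001(✓)  11010(✓)  11011(✓)  11101(✓)  11111(✓)
size-2^1 implicants → -0111  00-01  001-1  011-0  1-111  10-00  11-01(✓)  11-11(✓)  110-1(✓)  1101-  111-1(✓)
size-2^2 implicants → 11--1
Unchecked terms (primes): -0111, 00-01, 00010, 001-1, 011-0, 1-111, 10-00, 11--1, 1101-
Minterm coverage:
  m2 ⊆ 00010 [E]
  m5 ⊆ 00-01,001-1
  m7 ⊆ -0111,001-1
  m12 ⊆ 011-0 [E]
  m14 ⊆ 011-0 [E]
  m16 ⊆ 10-00 [E]
  m23 ⊆ -0111,1-111
  m25 ⊆ 11--1 [E]
  m27 ⊆ 11--1,1101-
  m29 ⊆ 11--1 [E]
  m31 ⊆ 1-111,11--1
E = {00010, 011-0, 10-00, 11--1}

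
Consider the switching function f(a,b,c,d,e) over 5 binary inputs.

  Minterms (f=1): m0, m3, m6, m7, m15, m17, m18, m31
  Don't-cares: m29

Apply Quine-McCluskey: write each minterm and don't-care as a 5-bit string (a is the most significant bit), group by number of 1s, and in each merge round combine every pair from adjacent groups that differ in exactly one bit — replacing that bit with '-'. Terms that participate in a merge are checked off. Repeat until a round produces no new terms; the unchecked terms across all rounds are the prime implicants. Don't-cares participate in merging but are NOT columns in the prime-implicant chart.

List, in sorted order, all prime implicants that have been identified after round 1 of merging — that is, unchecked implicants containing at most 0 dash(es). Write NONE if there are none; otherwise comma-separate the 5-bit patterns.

[col 0] 00000, 00011*, 00110*, 00111*, 01111*, 10001, 10010, 11101*, 11111*
[col 1] -1111, 0-111, 00-11, 0011-, 111-1
Prime implicants: -1111, 0-111, 00-11, 00000, 0011-, 10001, 10010, 111-1

00000, 10001, 10010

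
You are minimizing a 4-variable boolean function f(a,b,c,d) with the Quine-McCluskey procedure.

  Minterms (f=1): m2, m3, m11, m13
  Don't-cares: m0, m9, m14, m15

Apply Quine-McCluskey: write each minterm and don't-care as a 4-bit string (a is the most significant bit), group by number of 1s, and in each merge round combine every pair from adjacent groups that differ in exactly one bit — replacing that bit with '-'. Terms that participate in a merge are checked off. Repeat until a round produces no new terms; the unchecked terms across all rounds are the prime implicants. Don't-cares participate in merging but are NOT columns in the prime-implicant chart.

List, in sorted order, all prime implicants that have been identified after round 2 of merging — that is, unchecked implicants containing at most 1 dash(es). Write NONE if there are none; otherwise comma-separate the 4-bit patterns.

-011, 00-0, 001-, 111-

size-2^0 implicants → 0000(✓)  0010(✓)  0011(✓)  1001(✓)  1011(✓)  1101(✓)  1110(✓)  1111(✓)
size-2^1 implicants → -011  00-0  001-  1-01(✓)  1-11(✓)  10-1(✓)  11-1(✓)  111-
size-2^2 implicants → 1--1
Unchecked terms (primes): -011, 00-0, 001-, 1--1, 111-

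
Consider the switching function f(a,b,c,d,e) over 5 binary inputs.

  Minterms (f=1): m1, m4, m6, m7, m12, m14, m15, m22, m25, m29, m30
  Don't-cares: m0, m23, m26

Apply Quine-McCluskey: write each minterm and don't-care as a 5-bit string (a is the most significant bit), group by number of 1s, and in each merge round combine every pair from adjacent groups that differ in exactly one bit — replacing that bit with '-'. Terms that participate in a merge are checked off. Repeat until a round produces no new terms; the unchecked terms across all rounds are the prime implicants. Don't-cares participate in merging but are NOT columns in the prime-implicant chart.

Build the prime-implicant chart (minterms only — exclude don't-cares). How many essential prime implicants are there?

Round 0: 00000✓ 00001✓ 00100✓ 00110✓ 00111✓ 01100✓ 01110✓ 01111✓ 10110✓ 10111✓ 11001✓ 11010✓ 11101✓ 11110✓
Round 1: -0110✓ -0111✓ -1110✓ 0-100✓ 0-110✓ 0-111✓ 00-00 0000- 001-0✓ 0011-✓ 011-0✓ 0111-✓ 1-110✓ 1011-✓ 11-01 11-10
Round 2: --110 -011- 0-1-0 0-11-
PIs = {--110, -011-, 0-1-0, 0-11-, 00-00, 0000-, 11-01, 11-10}
Coverage chart:
  m1: 0000- ←essential
  m4: 0-1-0,00-00
  m6: --110,-011-,0-1-0,0-11-
  m7: -011-,0-11-
  m12: 0-1-0 ←essential
  m14: --110,0-1-0,0-11-
  m15: 0-11- ←essential
  m22: --110,-011-
  m25: 11-01 ←essential
  m29: 11-01 ←essential
  m30: --110,11-10
Essential: 0-1-0, 0-11-, 0000-, 11-01

4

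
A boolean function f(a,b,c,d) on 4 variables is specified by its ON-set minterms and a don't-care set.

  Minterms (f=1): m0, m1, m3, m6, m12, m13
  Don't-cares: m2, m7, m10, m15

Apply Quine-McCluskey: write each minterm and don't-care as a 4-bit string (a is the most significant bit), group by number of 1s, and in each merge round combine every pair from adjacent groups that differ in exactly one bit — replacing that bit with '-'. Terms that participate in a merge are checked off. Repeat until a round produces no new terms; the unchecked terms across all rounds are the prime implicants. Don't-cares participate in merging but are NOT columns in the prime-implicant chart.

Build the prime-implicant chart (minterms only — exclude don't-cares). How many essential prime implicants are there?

[col 0] 0000*, 0001*, 0010*, 0011*, 0110*, 0111*, 1010*, 1100*, 1101*, 1111*
[col 1] -010, -111, 0-10*, 0-11*, 00-0*, 00-1*, 000-*, 001-*, 011-*, 11-1, 110-
[col 2] 0-1-, 00--
Prime implicants: -010, -111, 0-1-, 00--, 11-1, 110-
PI chart (minterm → PIs covering it):
  0 | 00--  (sole → essential)
  1 | 00--  (sole → essential)
  3 | 0-1-,00--
  6 | 0-1-  (sole → essential)
  12 | 110-  (sole → essential)
  13 | 11-1,110-
Essential prime implicants: 0-1-, 00--, 110-

3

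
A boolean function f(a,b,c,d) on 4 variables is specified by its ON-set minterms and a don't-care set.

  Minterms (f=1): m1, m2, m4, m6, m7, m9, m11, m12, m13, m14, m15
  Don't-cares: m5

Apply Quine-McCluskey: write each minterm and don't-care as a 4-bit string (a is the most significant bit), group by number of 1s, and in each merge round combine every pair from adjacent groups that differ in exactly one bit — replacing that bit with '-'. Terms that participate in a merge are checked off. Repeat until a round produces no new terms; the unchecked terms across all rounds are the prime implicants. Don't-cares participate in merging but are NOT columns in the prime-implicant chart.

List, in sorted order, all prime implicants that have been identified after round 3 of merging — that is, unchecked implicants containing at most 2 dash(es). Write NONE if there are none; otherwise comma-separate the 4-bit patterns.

Round 0: 0001✓ 0010✓ 0100✓ 0101✓ 0110✓ 0111✓ 1001✓ 1011✓ 1100✓ 1101✓ 1110✓ 1111✓
Round 1: -001✓ -100✓ -101✓ -110✓ -111✓ 0-01✓ 0-10 01-0✓ 01-1✓ 010-✓ 011-✓ 1-01✓ 1-11✓ 10-1✓ 11-0✓ 11-1✓ 110-✓ 111-✓
Round 2: --01 -1-0✓ -1-1✓ -10-✓ -11-✓ 01--✓ 1--1 11--✓
Round 3: -1--
PIs = {--01, -1--, 0-10, 1--1}

--01, 0-10, 1--1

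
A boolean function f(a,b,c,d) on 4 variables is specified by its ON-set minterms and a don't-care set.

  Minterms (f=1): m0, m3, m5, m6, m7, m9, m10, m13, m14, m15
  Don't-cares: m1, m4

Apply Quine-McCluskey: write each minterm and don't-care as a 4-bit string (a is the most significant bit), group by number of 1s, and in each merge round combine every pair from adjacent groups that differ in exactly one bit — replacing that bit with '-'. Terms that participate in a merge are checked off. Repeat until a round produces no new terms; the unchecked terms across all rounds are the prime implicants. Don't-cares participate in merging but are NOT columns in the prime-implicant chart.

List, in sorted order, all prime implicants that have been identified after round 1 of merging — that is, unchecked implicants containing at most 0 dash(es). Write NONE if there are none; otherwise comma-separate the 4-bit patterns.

Round 0: 0000✓ 0001✓ 0011✓ 0100✓ 0101✓ 0110✓ 0111✓ 1001✓ 1010✓ 1101✓ 1110✓ 1111✓
Round 1: -001✓ -101✓ -110✓ -111✓ 0-00✓ 0-01✓ 0-11✓ 00-1✓ 000-✓ 01-0✓ 01-1✓ 010-✓ 011-✓ 1-01✓ 1-10 11-1✓ 111-✓
Round 2: --01 -1-1 -11- 0--1 0-0- 01--
PIs = {--01, -1-1, -11-, 0--1, 0-0-, 01--, 1-10}

NONE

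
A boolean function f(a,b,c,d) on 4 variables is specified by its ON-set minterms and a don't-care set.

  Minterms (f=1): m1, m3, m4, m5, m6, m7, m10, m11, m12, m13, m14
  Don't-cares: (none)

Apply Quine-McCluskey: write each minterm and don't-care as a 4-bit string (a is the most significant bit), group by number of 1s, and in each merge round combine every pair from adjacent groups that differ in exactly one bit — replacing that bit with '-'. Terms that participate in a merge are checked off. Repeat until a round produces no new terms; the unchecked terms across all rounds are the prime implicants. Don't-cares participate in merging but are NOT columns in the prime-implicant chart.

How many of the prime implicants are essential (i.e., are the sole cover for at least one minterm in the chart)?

2

Round 0: 0001✓ 0011✓ 0100✓ 0101✓ 0110✓ 0111✓ 1010✓ 1011✓ 1100✓ 1101✓ 1110✓
Round 1: -011 -100✓ -101✓ -110✓ 0-01✓ 0-11✓ 00-1✓ 01-0✓ 01-1✓ 010-✓ 011-✓ 1-10 101- 11-0✓ 110-✓
Round 2: -1-0 -10- 0--1 01--
PIs = {-011, -1-0, -10-, 0--1, 01--, 1-10, 101-}
Coverage chart:
  m1: 0--1 ←essential
  m3: -011,0--1
  m4: -1-0,-10-,01--
  m5: -10-,0--1,01--
  m6: -1-0,01--
  m7: 0--1,01--
  m10: 1-10,101-
  m11: -011,101-
  m12: -1-0,-10-
  m13: -10- ←essential
  m14: -1-0,1-10
Essential: -10-, 0--1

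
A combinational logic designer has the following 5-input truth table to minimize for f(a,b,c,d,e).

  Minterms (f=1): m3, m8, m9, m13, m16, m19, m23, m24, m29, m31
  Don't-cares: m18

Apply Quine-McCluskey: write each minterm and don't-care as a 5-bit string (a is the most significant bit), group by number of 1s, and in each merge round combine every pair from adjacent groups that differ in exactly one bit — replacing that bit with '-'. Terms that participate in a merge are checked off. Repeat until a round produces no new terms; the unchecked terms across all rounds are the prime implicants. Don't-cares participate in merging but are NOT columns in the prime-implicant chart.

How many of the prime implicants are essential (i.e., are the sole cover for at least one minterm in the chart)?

1

size-2^0 implicants → 00011(✓)  01000(✓)  01001(✓)  01101(✓)  10000(✓)  10010(✓)  10011(✓)  10111(✓)  11000(✓)  11101(✓)  11111(✓)
size-2^1 implicants → -0011  -1000  -1101  01-01  0100-  1-000  1-111  10-11  100-0  1001-  111-1
Unchecked terms (primes): -0011, -1000, -1101, 01-01, 0100-, 1-000, 1-111, 10-11, 100-0, 1001-, 111-1
Minterm coverage:
  m3 ⊆ -0011 [E]
  m8 ⊆ -1000,0100-
  m9 ⊆ 01-01,0100-
  m13 ⊆ -1101,01-01
  m16 ⊆ 1-000,100-0
  m19 ⊆ -0011,10-11,1001-
  m23 ⊆ 1-111,10-11
  m24 ⊆ -1000,1-000
  m29 ⊆ -1101,111-1
  m31 ⊆ 1-111,111-1
E = {-0011}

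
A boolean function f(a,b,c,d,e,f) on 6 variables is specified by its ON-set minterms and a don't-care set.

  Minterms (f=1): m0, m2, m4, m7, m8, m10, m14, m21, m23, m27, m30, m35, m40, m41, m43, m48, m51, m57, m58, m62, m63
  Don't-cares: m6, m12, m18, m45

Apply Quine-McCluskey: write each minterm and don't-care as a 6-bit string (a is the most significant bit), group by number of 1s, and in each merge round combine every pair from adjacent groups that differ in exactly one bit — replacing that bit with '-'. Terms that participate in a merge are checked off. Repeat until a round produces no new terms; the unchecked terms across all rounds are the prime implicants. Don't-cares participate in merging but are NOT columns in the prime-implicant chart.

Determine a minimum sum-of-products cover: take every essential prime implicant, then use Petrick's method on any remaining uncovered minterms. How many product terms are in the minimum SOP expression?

12

Round 0: 000000✓ 000010✓ 000100✓ 000110✓ 000111✓ 001000✓ 001010✓ 001100✓ 001110✓ 010010✓ 010101✓ 010111✓ 011011 011110✓ 100011✓ 101000✓ 101001✓ 101011✓ 101101✓ 110000 110011✓ 111001✓ 111010✓ 111110✓ 111111✓
Round 1: -01000 -11110 0-0010 0-0111 0-1110 00-000✓ 00-010✓ 00-100✓ 00-110✓ 000-00✓ 000-10✓ 0000-0✓ 0001-0✓ 00011- 001-00✓ 001-10✓ 0010-0✓ 0011-0✓ 0101-1 1-0011 1-1001 10-011 101-01 1010-1 10100- 111-10 11111-
Round 2: 00--00✓ 00--10✓ 00-0-0✓ 00-1-0✓ 000--0✓ 001--0✓
Round 3: 00---0
PIs = {-01000, -11110, 0-0010, 0-0111, 0-1110, 00---0, 00011-, 0101-1, 011011, 1-0011, 1-1001, 10-011, 101-01, 1010-1, 10100-, 110000, 111-10, 11111-}
Coverage chart:
  m0: 00---0 ←essential
  m2: 0-0010,00---0
  m4: 00---0 ←essential
  m7: 0-0111,00011-
  m8: -01000,00---0
  m10: 00---0 ←essential
  m14: 0-1110,00---0
  m21: 0101-1 ←essential
  m23: 0-0111,0101-1
  m27: 011011 ←essential
  m30: -11110,0-1110
  m35: 1-0011,10-011
  m40: -01000,10100-
  m41: 1-1001,101-01,1010-1,10100-
  m43: 10-011,1010-1
  m48: 110000 ←essential
  m51: 1-0011 ←essential
  m57: 1-1001 ←essential
  m58: 111-10 ←essential
  m62: -11110,111-10,11111-
  m63: 11111- ←essential
Essential: 00---0, 0101-1, 011011, 1-0011, 1-1001, 110000, 111-10, 11111-
Petrick residual → -01000, -11110, 0-0111, 10-011
Min cover (12 terms): b'cd'e'f' + bcdef' + a'c'def + a'b'f' + a'bc'df + a'bcd'ef + ac'd'ef + acd'e'f + ab'd'ef + abc'd'e'f' + abcef' + abcde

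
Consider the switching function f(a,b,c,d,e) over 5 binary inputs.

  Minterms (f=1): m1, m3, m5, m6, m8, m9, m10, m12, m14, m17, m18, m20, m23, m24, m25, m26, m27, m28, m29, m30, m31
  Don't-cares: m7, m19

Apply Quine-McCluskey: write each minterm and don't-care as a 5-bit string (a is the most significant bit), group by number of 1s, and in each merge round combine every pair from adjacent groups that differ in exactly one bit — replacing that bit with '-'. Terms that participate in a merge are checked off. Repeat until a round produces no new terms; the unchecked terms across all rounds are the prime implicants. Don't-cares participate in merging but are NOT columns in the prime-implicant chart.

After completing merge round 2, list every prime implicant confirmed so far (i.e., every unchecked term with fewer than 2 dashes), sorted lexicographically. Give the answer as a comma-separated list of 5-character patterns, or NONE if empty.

0-110, 0011-, 1-100

size-2^0 implicants → 00001(✓)  00011(✓)  00101(✓)  00110(✓)  00111(✓)  01000(✓)  01001(✓)  01010(✓)  01100(✓)  01110(✓)  10001(✓)  10010(✓)  10011(✓)  10100(✓)  10111(✓)  11000(✓)  11001(✓)  11010(✓)  11011(✓)  11100(✓)  11101(✓)  11110(✓)  11111(✓)
size-2^1 implicants → -0001(✓)  -0011(✓)  -0111(✓)  -1000(✓)  -1001(✓)  -1010(✓)  -1100(✓)  -1110(✓)  0-001(✓)  0-110  00-01(✓)  00-11(✓)  000-1(✓)  001-1(✓)  0011-  01-00(✓)  01-10(✓)  010-0(✓)  0100-(✓)  011-0(✓)  1-001(✓)  1-010(✓)  1-011(✓)  1-100  1-111(✓)  10-11(✓)  100-1(✓)  1001-(✓)  11-00(✓)  11-01(✓)  11-10(✓)  11-11(✓)  110-0(✓)  110-1(✓)  1100-(✓)  1101-(✓)  111-0(✓)  111-1(✓)  1110-(✓)  1111-(✓)
size-2^2 implicants → --001  -0-11  -00-1  -1-00(✓)  -1-10(✓)  -10-0(✓)  -100-  -11-0(✓)  00--1  01--0(✓)  1--11  1-0-1  1-01-  11--0(✓)  11--1(✓)  11-0-(✓)  11-1-(✓)  110--(✓)  111--(✓)
size-2^3 implicants → -1--0  11---
Unchecked terms (primes): --001, -0-11, -00-1, -1--0, -100-, 0-110, 00--1, 0011-, 1--11, 1-0-1, 1-01-, 1-100, 11---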